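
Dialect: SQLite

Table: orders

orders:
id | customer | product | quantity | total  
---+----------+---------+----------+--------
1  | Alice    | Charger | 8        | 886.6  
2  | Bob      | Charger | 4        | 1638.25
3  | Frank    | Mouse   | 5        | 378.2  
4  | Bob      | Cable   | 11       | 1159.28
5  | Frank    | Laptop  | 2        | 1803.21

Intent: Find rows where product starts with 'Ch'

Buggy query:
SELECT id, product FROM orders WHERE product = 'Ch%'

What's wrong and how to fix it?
Bug: Wildcards only work with LIKE; '=' treats '%' as a literal character

Fix: Replace '=' with LIKE so 'Ch%' is treated as a pattern

Corrected query:
SELECT id, product FROM orders WHERE product LIKE 'Ch%'

Result:
id | product
---+--------
1  | Charger
2  | Charger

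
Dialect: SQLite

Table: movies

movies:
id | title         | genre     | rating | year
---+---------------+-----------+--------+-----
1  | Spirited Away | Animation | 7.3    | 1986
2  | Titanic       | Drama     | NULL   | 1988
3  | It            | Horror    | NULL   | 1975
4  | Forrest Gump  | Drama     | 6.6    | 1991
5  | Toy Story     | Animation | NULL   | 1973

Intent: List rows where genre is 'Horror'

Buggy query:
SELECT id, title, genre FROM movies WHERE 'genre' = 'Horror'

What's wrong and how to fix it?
Bug: Single quotes denote string literals in SQL; the column name is being compared as a constant string

Fix: Remove the quotes around the column name (or use double quotes for an identifier)

Corrected query:
SELECT id, title, genre FROM movies WHERE genre = 'Horror'

Result:
id | title | genre 
---+-------+-------
3  | It    | Horror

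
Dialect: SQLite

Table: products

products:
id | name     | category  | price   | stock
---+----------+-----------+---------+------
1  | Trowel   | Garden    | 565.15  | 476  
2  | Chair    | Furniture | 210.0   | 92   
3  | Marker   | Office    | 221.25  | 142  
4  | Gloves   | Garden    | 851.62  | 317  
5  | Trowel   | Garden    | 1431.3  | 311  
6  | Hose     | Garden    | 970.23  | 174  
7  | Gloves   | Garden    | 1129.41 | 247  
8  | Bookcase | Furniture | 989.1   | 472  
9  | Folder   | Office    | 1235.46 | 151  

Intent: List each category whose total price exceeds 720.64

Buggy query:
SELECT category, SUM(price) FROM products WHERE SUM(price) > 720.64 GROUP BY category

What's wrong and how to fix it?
Bug: WHERE runs before GROUP BY, so aggregates aren't available there

Fix: Move the aggregate condition to a HAVING clause

Corrected query:
SELECT category, SUM(price) FROM products GROUP BY category HAVING SUM(price) > 720.64

Result:
category  | SUM(price)
----------+-----------
Furniture | 1199.1    
Garden    | 4947.71   
Office    | 1456.71   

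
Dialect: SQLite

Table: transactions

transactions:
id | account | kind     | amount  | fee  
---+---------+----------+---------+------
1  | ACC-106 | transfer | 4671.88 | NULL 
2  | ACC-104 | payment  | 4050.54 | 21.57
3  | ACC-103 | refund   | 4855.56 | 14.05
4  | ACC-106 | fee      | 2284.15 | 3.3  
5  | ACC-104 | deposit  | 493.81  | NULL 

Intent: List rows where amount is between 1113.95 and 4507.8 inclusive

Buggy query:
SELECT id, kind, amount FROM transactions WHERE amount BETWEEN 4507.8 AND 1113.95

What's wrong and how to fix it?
Bug: The bounds are reversed; BETWEEN a AND b requires a <= b to match anything

Fix: Swap the bounds so the smaller value comes first

Corrected query:
SELECT id, kind, amount FROM transactions WHERE amount BETWEEN 1113.95 AND 4507.8

Result:
id | kind    | amount 
---+---------+--------
2  | payment | 4050.54
4  | fee     | 2284.15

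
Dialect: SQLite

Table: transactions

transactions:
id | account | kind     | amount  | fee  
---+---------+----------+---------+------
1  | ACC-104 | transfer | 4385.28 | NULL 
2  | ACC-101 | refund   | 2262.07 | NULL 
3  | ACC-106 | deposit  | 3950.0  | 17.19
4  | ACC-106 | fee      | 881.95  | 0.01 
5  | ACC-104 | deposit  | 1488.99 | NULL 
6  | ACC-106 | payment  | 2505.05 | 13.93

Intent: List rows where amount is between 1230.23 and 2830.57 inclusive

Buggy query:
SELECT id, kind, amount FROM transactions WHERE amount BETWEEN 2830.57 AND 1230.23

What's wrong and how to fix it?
Bug: The bounds are reversed; BETWEEN a AND b requires a <= b to match anything

Fix: Write BETWEEN 1230.23 AND 2830.57

Corrected query:
SELECT id, kind, amount FROM transactions WHERE amount BETWEEN 1230.23 AND 2830.57

Result:
id | kind    | amount 
---+---------+--------
2  | refund  | 2262.07
5  | deposit | 1488.99
6  | payment | 2505.05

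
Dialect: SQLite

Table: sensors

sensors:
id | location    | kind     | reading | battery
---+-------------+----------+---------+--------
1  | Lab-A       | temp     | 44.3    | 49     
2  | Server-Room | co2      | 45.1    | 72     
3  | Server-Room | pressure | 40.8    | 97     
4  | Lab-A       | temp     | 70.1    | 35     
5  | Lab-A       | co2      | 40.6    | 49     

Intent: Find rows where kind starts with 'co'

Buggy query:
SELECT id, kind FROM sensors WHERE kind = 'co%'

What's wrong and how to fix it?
Bug: '=' compares the literal string including the % character; pattern matching needs LIKE

Fix: Use LIKE for wildcard pattern matching

Corrected query:
SELECT id, kind FROM sensors WHERE kind LIKE 'co%'

Result:
id | kind
---+-----
2  | co2 
5  | co2 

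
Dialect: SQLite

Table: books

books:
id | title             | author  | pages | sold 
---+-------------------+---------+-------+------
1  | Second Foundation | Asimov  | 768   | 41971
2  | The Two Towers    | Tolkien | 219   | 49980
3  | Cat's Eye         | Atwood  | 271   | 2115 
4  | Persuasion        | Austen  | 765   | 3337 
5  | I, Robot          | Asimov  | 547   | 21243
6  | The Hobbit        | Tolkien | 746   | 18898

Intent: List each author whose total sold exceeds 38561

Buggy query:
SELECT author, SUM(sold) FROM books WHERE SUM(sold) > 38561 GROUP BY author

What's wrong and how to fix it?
Bug: Aggregate functions cannot appear in a WHERE clause

Fix: Use HAVING (which filters groups after aggregation) instead of WHERE

Corrected query:
SELECT author, SUM(sold) FROM books GROUP BY author HAVING SUM(sold) > 38561

Result:
author  | SUM(sold)
--------+----------
Asimov  | 63214    
Tolkien | 68878    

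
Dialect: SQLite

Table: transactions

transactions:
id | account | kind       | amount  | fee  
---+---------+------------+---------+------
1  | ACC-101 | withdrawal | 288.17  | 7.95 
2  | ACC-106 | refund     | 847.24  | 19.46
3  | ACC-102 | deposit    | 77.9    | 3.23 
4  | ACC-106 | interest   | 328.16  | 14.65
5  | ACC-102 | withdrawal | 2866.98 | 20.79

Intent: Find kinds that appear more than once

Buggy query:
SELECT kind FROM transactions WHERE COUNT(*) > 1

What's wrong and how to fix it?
Bug: COUNT(*) is an aggregate and cannot be used in WHERE

Fix: Group first, then use HAVING for the count condition

Corrected query:
SELECT kind FROM transactions GROUP BY kind HAVING COUNT(*) > 1

Result:
kind      
----------
withdrawal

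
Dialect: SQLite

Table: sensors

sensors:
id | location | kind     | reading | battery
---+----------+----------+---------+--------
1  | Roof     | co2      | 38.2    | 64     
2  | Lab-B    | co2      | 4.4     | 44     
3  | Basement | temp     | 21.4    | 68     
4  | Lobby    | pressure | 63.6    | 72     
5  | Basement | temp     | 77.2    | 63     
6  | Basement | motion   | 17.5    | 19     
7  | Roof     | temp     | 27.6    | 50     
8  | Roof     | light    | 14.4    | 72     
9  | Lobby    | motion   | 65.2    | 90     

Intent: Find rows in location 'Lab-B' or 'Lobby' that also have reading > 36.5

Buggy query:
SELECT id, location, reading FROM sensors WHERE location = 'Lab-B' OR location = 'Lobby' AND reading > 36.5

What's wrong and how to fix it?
Bug: Without parentheses, AND is evaluated before OR, so the reading filter only applies to the 'Lobby' branch

Fix: Group the OR with parentheses (or use IN), then AND the threshold

Corrected query:
SELECT id, location, reading FROM sensors WHERE (location = 'Lab-B' OR location = 'Lobby') AND reading > 36.5

Result:
id | location | reading
---+----------+--------
4  | Lobby    | 63.6   
9  | Lobby    | 65.2   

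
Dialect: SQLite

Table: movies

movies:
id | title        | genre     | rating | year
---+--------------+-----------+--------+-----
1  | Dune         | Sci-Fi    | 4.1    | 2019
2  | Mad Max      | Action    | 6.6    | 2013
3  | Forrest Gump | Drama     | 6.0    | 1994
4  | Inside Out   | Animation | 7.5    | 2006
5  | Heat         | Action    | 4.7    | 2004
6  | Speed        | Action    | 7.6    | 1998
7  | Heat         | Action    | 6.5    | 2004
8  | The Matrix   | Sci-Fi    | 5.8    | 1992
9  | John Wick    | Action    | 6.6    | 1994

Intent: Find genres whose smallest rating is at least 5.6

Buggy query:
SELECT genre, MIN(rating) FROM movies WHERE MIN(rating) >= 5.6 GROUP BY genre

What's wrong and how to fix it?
Bug: MIN() in WHERE is a misuse of aggregate

Fix: Replace WHERE with HAVING after the GROUP BY

Corrected query:
SELECT genre, MIN(rating) FROM movies GROUP BY genre HAVING MIN(rating) >= 5.6

Result:
genre     | MIN(rating)
----------+------------
Animation | 7.5        
Drama     | 6          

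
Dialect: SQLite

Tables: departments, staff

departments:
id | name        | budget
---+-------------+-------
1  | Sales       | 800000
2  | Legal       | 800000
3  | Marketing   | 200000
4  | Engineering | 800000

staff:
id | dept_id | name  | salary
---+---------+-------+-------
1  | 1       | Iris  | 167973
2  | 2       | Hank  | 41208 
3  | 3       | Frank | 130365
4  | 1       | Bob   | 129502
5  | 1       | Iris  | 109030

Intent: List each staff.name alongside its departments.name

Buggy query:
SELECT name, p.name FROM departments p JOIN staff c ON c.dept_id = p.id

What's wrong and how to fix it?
Bug: 'name' exists in both joined tables, so the database can't tell which one is meant

Fix: Qualify the column with its table alias (c.name)

Corrected query:
SELECT c.name, p.name FROM departments p JOIN staff c ON c.dept_id = p.id

Result:
name  | name     
------+----------
Iris  | Sales    
Hank  | Legal    
Frank | Marketing
Bob   | Sales    
Iris  | Sales    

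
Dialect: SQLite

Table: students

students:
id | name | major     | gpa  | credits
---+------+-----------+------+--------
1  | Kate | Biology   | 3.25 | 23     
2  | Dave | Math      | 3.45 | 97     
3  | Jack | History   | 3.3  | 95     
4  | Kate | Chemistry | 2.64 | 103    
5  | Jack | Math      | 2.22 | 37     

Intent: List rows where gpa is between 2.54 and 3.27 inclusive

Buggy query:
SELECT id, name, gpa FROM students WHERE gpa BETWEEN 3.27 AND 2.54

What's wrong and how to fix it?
Bug: BETWEEN expects the lower bound first; with 3.27 AND 2.54 the range is empty

Fix: Swap the bounds so the smaller value comes first

Corrected query:
SELECT id, name, gpa FROM students WHERE gpa BETWEEN 2.54 AND 3.27

Result:
id | name | gpa 
---+------+-----
1  | Kate | 3.25
4  | Kate | 2.64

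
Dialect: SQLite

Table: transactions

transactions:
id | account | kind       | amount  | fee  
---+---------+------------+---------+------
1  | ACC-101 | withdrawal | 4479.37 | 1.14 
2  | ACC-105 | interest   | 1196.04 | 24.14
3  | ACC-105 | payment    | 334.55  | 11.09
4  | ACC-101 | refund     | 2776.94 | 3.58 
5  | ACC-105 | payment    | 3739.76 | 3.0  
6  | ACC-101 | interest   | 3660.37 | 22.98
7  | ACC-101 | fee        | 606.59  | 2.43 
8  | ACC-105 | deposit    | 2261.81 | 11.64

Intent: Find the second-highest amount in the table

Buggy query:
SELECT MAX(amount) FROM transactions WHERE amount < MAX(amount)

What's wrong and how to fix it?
Bug: The inner MAX is an aggregate inside WHERE, which is not allowed

Fix: Compute the overall MAX in a subquery, then take MAX of rows below it

Corrected query:
SELECT MAX(amount) FROM transactions WHERE amount < (SELECT MAX(amount) FROM transactions)

Result:
MAX(amount)
-----------
3739.76    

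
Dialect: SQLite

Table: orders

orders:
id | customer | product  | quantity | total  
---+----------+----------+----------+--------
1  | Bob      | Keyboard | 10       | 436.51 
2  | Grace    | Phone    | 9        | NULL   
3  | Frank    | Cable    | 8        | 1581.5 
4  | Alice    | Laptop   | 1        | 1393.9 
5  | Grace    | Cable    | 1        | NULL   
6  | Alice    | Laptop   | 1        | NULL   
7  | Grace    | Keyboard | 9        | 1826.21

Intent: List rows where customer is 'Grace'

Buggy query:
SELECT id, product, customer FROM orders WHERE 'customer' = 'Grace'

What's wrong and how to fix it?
Bug: 'customer' in single quotes is a string literal, not the column; the comparison is literal-vs-literal and never true

Fix: Reference the column as customer without single quotes

Corrected query:
SELECT id, product, customer FROM orders WHERE customer = 'Grace'

Result:
id | product  | customer
---+----------+---------
2  | Phone    | Grace   
5  | Cable    | Grace   
7  | Keyboard | Grace   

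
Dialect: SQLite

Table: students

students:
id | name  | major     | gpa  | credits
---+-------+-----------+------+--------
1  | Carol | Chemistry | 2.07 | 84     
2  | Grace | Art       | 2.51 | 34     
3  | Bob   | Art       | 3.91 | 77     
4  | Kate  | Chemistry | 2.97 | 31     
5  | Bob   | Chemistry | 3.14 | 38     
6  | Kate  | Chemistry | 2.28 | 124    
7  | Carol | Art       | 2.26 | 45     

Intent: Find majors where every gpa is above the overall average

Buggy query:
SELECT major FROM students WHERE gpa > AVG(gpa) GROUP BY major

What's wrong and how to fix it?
Bug: WHERE evaluates per row before aggregation, so AVG() is unavailable

Fix: Compute the overall average in a scalar subquery and compare each group's MIN against it in HAVING

Corrected query:
SELECT major FROM students GROUP BY major HAVING MIN(gpa) > (SELECT AVG(gpa) FROM students)

Result:
(no rows)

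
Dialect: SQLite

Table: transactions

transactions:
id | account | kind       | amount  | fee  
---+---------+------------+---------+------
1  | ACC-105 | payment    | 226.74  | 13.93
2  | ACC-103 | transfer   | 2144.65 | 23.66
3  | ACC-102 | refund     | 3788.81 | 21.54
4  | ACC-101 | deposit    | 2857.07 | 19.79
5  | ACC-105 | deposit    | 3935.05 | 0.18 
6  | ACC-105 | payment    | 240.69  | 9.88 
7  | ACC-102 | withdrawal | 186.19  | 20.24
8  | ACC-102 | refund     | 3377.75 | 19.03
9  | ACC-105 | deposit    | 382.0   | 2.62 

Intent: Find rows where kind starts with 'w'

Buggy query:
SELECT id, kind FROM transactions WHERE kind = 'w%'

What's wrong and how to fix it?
Bug: '=' compares the literal string including the % character; pattern matching needs LIKE

Fix: Replace '=' with LIKE so 'w%' is treated as a pattern

Corrected query:
SELECT id, kind FROM transactions WHERE kind LIKE 'w%'

Result:
id | kind      
---+-----------
7  | withdrawal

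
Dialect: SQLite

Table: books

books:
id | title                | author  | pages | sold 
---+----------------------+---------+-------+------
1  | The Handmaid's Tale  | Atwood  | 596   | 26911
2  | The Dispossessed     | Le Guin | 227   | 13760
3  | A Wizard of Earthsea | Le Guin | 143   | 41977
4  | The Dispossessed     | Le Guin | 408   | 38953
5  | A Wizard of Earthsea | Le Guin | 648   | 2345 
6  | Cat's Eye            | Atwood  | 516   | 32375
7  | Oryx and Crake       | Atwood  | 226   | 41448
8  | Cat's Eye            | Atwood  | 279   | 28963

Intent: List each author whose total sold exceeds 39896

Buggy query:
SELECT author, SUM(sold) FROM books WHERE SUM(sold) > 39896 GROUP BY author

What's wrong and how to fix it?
Bug: WHERE runs before GROUP BY, so aggregates aren't available there

Fix: Use HAVING (which filters groups after aggregation) instead of WHERE

Corrected query:
SELECT author, SUM(sold) FROM books GROUP BY author HAVING SUM(sold) > 39896

Result:
author  | SUM(sold)
--------+----------
Atwood  | 129697   
Le Guin | 97035    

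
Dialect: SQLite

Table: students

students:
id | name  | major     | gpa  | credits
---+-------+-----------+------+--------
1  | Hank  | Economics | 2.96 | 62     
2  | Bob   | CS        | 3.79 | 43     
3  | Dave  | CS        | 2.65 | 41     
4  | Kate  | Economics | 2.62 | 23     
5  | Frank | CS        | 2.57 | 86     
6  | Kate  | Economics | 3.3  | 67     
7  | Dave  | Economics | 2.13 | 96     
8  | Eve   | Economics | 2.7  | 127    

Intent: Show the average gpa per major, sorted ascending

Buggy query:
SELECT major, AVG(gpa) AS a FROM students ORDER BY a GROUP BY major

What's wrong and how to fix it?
Bug: ORDER BY appears before GROUP BY; SQL clause order requires GROUP BY first

Fix: Reorder: SELECT … FROM … GROUP BY … ORDER BY …

Corrected query:
SELECT major, AVG(gpa) AS a FROM students GROUP BY major ORDER BY a

Result:
major     | a       
----------+---------
Economics | 2.742   
CS        | 3.003333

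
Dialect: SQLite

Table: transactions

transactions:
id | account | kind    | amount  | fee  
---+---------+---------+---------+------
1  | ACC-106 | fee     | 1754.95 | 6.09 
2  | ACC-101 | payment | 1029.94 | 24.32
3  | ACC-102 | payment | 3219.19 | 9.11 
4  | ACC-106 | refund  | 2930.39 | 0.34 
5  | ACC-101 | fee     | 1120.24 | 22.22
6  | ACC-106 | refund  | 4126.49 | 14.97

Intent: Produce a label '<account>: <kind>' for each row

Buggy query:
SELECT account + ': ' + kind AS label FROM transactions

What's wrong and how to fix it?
Bug: SQLite uses || for string concatenation; + coerces text to numbers (yielding 0)

Fix: Use the || operator for string concatenation

Corrected query:
SELECT account || ': ' || kind AS label FROM transactions

Result:
label           
----------------
ACC-106: fee    
ACC-101: payment
ACC-102: payment
ACC-106: refund 
ACC-101: fee    
ACC-106: refund 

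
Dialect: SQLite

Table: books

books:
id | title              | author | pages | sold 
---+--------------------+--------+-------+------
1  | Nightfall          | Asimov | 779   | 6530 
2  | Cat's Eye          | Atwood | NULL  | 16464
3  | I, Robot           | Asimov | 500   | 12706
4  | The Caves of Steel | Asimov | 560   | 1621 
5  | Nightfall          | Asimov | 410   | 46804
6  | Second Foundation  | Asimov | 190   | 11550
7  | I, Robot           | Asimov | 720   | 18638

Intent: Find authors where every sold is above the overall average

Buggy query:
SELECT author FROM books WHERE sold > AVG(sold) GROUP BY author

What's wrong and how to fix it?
Bug: AVG() is an aggregate; it can't sit directly in WHERE

Fix: Compute the overall average in a scalar subquery and compare each group's MIN against it in HAVING

Corrected query:
SELECT author FROM books GROUP BY author HAVING MIN(sold) > (SELECT AVG(sold) FROM books)

Result:
author
------
Atwood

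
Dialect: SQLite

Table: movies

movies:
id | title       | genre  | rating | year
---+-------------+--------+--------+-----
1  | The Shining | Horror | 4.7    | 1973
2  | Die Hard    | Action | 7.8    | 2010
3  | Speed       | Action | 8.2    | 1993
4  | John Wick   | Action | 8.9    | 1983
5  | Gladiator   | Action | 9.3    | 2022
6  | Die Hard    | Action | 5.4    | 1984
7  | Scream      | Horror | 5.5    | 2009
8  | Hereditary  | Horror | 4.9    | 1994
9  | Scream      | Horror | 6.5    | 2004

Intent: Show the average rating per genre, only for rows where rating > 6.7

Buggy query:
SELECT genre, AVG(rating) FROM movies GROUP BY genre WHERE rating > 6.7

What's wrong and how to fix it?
Bug: WHERE cannot follow GROUP BY

Fix: Move the WHERE clause before GROUP BY

Corrected query:
SELECT genre, AVG(rating) FROM movies WHERE rating > 6.7 GROUP BY genre

Result:
genre  | AVG(rating)
-------+------------
Action | 8.55       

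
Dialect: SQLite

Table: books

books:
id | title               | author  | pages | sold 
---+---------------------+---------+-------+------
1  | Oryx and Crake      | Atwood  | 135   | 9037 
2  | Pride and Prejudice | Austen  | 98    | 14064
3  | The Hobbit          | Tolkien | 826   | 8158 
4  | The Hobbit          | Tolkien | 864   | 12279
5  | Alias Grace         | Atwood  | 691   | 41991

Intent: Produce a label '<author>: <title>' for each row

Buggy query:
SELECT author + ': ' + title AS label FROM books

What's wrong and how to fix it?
Bug: '+' is numeric addition; on text columns SQLite converts them to 0 instead of concatenating

Fix: Replace + with || to concatenate text

Corrected query:
SELECT author || ': ' || title AS label FROM books

Result:
label                      
---------------------------
Atwood: Oryx and Crake     
Austen: Pride and Prejudice
Tolkien: The Hobbit        
Tolkien: The Hobbit        
Atwood: Alias Grace        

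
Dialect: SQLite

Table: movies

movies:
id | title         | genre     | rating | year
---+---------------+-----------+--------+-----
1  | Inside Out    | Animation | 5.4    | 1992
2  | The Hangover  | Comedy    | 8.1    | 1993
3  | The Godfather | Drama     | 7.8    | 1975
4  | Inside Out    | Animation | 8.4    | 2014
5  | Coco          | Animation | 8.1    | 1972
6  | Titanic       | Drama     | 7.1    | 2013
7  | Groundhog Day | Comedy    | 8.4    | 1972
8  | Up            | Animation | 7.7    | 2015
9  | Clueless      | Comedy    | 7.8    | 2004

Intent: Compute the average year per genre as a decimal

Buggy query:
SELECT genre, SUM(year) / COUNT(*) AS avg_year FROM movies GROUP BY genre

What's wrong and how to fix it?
Bug: Both operands are integers, so '/' performs integer division and truncates

Fix: Cast one side to REAL so the division keeps the fractional part

Corrected query:
SELECT genre, SUM(year) * 1.0 / COUNT(*) AS avg_year FROM movies GROUP BY genre

Result:
genre     | avg_year   
----------+------------
Animation | 1998.25    
Comedy    | 1989.666667
Drama     | 1994       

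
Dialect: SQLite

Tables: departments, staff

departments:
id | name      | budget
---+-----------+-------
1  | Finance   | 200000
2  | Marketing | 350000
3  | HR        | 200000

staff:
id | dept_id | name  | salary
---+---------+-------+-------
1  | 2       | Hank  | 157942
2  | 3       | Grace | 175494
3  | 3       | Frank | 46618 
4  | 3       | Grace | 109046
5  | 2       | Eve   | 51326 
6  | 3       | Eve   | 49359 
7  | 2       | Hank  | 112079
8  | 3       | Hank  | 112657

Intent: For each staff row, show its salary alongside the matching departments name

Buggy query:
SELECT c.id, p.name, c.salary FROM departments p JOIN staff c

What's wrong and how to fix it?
Bug: JOIN with no ON clause produces a cartesian product; every staff row pairs with every departments row

Fix: Add ON c.dept_id = p.id to the JOIN

Corrected query:
SELECT c.id, p.name, c.salary FROM departments p JOIN staff c ON c.dept_id = p.id

Result:
id | name      | salary
---+-----------+-------
1  | Marketing | 157942
2  | HR        | 175494
3  | HR        | 46618 
4  | HR        | 109046
5  | Marketing | 51326 
6  | HR        | 49359 
7  | Marketing | 112079
8  | HR        | 112657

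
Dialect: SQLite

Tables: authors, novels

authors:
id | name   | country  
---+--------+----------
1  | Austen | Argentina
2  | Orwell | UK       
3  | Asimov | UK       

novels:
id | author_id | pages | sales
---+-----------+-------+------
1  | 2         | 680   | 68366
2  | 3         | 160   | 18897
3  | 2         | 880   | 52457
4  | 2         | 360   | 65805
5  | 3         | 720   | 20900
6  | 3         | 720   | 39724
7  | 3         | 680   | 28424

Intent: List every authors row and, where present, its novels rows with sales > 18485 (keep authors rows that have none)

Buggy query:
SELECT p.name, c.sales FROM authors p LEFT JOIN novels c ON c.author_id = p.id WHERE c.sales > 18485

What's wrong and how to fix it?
Bug: A WHERE condition on the right-hand table after LEFT JOIN drops unmatched parents

Fix: Move the right-table condition into the ON clause so unmatched parents are kept

Corrected query:
SELECT p.name, c.sales FROM authors p LEFT JOIN novels c ON c.author_id = p.id AND c.sales > 18485

Result:
name   | sales
-------+------
Austen | NULL 
Orwell | 52457
Orwell | 65805
Orwell | 68366
Asimov | 18897
Asimov | 20900
Asimov | 28424
Asimov | 39724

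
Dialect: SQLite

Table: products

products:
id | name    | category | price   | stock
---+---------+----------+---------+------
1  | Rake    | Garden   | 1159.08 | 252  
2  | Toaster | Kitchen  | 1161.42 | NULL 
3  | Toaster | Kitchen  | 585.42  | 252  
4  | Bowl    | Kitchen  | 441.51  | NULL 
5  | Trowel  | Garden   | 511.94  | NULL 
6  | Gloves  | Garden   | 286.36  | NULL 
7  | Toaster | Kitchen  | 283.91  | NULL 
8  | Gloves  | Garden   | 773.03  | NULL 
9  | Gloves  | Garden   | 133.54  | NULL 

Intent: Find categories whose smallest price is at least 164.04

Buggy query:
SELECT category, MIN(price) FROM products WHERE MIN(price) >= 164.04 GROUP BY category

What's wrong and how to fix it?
Bug: Aggregates like MIN are computed per group after WHERE runs

Fix: Use HAVING for the per-group MIN condition

Corrected query:
SELECT category, MIN(price) FROM products GROUP BY category HAVING MIN(price) >= 164.04

Result:
category | MIN(price)
---------+-----------
Kitchen  | 283.91    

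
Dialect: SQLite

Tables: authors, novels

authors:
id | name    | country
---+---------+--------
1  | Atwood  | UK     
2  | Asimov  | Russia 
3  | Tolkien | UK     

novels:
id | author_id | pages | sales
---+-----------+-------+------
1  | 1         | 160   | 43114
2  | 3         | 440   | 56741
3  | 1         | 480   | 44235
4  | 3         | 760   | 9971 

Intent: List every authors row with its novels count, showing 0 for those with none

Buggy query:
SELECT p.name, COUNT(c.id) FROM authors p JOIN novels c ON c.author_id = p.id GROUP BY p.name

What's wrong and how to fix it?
Bug: INNER JOIN drops authors rows that have no matching novels rows

Fix: Use LEFT JOIN so parents without children still appear (COUNT(c.id) gives 0)

Corrected query:
SELECT p.name, COUNT(c.id) FROM authors p LEFT JOIN novels c ON c.author_id = p.id GROUP BY p.name

Result:
name    | COUNT(c.id)
--------+------------
Asimov  | 0          
Atwood  | 2          
Tolkien | 2          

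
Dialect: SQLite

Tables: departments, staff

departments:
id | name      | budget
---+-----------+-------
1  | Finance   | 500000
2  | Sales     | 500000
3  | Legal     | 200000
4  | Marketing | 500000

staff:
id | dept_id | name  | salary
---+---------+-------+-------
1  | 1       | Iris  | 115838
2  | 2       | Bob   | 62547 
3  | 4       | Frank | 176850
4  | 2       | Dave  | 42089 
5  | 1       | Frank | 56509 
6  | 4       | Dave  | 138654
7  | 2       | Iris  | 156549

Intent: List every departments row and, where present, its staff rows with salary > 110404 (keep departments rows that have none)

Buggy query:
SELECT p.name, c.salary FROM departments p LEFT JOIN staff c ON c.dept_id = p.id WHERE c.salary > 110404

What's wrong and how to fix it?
Bug: Filtering c.salary in WHERE discards the NULL rows produced by LEFT JOIN, turning it into an inner join

Fix: Move the right-table condition into the ON clause so unmatched parents are kept

Corrected query:
SELECT p.name, c.salary FROM departments p LEFT JOIN staff c ON c.dept_id = p.id AND c.salary > 110404

Result:
name      | salary
----------+-------
Finance   | 115838
Sales     | 156549
Legal     | NULL  
Marketing | 138654
Marketing | 176850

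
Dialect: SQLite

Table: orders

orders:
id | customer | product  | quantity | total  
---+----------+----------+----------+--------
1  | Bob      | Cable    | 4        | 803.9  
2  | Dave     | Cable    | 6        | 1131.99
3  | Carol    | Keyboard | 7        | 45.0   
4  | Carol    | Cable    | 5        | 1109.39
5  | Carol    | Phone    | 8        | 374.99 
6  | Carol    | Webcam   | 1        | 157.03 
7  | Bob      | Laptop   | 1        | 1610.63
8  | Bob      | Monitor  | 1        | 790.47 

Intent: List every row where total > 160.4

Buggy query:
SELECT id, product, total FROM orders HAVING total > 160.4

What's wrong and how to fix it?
Bug: This is a non-aggregate query (no GROUP BY, no aggregates), so in SQLite the HAVING clause is invalid here; a row-level condition belongs in WHERE

Fix: Use WHERE for row-level filtering

Corrected query:
SELECT id, product, total FROM orders WHERE total > 160.4

Result:
id | product | total  
---+---------+--------
1  | Cable   | 803.9  
2  | Cable   | 1131.99
4  | Cable   | 1109.39
5  | Phone   | 374.99 
7  | Laptop  | 1610.63
8  | Monitor | 790.47 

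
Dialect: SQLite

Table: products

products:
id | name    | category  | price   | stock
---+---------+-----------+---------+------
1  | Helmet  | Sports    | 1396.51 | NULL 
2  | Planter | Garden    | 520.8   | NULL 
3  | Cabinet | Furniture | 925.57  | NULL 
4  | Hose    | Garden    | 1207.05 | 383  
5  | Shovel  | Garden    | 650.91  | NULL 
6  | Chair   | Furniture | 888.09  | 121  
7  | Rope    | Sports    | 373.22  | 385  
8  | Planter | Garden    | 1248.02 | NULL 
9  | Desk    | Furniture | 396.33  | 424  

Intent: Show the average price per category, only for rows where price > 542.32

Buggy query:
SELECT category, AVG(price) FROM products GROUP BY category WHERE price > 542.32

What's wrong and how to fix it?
Bug: WHERE cannot follow GROUP BY

Fix: Place WHERE between FROM and GROUP BY

Corrected query:
SELECT category, AVG(price) FROM products WHERE price > 542.32 GROUP BY category

Result:
category  | AVG(price) 
----------+------------
Furniture | 906.83     
Garden    | 1035.326667
Sports    | 1396.51    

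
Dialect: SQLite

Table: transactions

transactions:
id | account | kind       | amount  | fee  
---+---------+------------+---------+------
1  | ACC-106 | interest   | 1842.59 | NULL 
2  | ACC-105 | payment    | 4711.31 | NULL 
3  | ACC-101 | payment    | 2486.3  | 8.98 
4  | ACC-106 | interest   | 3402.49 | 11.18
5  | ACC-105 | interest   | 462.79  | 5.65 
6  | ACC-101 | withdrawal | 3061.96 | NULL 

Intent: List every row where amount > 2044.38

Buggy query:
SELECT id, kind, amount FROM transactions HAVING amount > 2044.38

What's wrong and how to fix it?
Bug: HAVING filters the output of aggregation, but this query has no GROUP BY and no aggregate functions, so SQLite rejects it (HAVING clause on a non-aggregate query); the condition here is per row

Fix: Replace HAVING with WHERE since the condition applies to individual rows

Corrected query:
SELECT id, kind, amount FROM transactions WHERE amount > 2044.38

Result:
id | kind       | amount 
---+------------+--------
2  | payment    | 4711.31
3  | payment    | 2486.3 
4  | interest   | 3402.49
6  | withdrawal | 3061.96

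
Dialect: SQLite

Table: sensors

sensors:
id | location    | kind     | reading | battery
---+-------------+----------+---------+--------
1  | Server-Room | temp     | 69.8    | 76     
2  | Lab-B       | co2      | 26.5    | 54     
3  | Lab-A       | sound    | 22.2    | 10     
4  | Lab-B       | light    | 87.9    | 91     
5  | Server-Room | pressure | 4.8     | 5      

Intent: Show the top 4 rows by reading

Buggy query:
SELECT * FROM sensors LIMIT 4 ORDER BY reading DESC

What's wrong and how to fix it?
Bug: ORDER BY cannot follow LIMIT; LIMIT is the final clause

Fix: Swap the clauses: ORDER BY first, then LIMIT

Corrected query:
SELECT * FROM sensors ORDER BY reading DESC LIMIT 4

Result:
id | location    | kind  | reading | battery
---+-------------+-------+---------+--------
4  | Lab-B       | light | 87.9    | 91     
1  | Server-Room | temp  | 69.8    | 76     
2  | Lab-B       | co2   | 26.5    | 54     
3  | Lab-A       | sound | 22.2    | 10     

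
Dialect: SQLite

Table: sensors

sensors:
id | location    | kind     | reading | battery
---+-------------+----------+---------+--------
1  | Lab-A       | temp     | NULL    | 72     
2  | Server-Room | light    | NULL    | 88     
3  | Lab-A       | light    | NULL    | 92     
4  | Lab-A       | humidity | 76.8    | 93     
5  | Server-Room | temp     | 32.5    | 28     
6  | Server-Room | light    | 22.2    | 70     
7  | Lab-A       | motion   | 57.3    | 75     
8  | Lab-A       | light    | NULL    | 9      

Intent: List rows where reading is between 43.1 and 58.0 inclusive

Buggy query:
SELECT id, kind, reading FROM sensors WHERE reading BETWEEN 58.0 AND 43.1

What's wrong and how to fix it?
Bug: The bounds are reversed; BETWEEN a AND b requires a <= b to match anything

Fix: Write BETWEEN 43.1 AND 58.0

Corrected query:
SELECT id, kind, reading FROM sensors WHERE reading BETWEEN 43.1 AND 58.0

Result:
id | kind   | reading
---+--------+--------
7  | motion | 57.3   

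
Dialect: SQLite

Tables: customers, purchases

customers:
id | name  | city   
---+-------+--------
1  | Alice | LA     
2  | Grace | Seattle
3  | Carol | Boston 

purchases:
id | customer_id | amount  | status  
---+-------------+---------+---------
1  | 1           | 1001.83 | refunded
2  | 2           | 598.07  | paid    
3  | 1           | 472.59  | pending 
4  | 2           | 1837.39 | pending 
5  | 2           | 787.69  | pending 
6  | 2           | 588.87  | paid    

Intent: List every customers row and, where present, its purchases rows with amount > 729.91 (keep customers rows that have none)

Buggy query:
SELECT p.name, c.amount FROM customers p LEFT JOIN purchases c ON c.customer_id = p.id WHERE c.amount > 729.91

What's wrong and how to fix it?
Bug: A WHERE condition on the right-hand table after LEFT JOIN drops unmatched parents

Fix: Put 'c.amount > 729.91' in the JOIN's ON clause instead of WHERE

Corrected query:
SELECT p.name, c.amount FROM customers p LEFT JOIN purchases c ON c.customer_id = p.id AND c.amount > 729.91

Result:
name  | amount 
------+--------
Alice | 1001.83
Grace | 787.69 
Grace | 1837.39
Carol | NULL   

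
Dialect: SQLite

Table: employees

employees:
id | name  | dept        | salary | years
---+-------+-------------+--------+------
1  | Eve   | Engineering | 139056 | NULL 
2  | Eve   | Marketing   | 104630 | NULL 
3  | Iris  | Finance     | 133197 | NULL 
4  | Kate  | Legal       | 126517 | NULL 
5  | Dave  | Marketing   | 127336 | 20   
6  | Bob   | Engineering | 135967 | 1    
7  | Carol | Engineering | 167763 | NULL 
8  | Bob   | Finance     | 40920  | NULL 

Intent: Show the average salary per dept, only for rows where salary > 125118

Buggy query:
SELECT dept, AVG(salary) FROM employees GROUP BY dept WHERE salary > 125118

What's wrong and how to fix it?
Bug: WHERE cannot follow GROUP BY

Fix: Move the WHERE clause before GROUP BY

Corrected query:
SELECT dept, AVG(salary) FROM employees WHERE salary > 125118 GROUP BY dept

Result:
dept        | AVG(salary)  
------------+--------------
Engineering | 147595.333333
Finance     | 133197       
Legal       | 126517       
Marketing   | 127336       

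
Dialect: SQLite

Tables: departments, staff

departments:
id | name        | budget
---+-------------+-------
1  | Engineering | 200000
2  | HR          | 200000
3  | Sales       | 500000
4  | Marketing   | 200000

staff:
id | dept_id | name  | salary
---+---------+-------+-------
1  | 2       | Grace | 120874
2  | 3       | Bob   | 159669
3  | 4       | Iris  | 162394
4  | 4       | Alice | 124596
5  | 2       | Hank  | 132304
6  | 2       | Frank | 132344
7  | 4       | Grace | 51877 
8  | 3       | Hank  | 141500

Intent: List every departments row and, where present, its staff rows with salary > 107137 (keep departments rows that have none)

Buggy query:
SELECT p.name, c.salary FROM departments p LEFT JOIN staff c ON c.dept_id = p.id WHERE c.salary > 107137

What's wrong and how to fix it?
Bug: A WHERE condition on the right-hand table after LEFT JOIN drops unmatched parents

Fix: Move the right-table condition into the ON clause so unmatched parents are kept

Corrected query:
SELECT p.name, c.salary FROM departments p LEFT JOIN staff c ON c.dept_id = p.id AND c.salary > 107137

Result:
name        | salary
------------+-------
Engineering | NULL  
HR          | 120874
HR          | 132304
HR          | 132344
Sales       | 141500
Sales       | 159669
Marketing   | 124596
Marketing   | 162394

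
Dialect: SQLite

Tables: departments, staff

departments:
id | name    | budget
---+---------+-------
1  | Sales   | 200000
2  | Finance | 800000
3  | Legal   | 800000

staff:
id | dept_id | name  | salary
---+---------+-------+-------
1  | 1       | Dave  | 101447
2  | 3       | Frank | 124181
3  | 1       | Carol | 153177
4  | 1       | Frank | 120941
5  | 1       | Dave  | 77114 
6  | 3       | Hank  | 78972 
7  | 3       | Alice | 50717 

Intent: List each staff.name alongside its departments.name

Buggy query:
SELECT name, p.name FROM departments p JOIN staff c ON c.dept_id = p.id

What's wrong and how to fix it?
Bug: Both tables have a 'name' column; the unqualified reference is ambiguous

Fix: Prefix ambiguous columns with the table alias

Corrected query:
SELECT c.name, p.name FROM departments p JOIN staff c ON c.dept_id = p.id

Result:
name  | name 
------+------
Dave  | Sales
Frank | Legal
Carol | Sales
Frank | Sales
Dave  | Sales
Hank  | Legal
Alice | Legal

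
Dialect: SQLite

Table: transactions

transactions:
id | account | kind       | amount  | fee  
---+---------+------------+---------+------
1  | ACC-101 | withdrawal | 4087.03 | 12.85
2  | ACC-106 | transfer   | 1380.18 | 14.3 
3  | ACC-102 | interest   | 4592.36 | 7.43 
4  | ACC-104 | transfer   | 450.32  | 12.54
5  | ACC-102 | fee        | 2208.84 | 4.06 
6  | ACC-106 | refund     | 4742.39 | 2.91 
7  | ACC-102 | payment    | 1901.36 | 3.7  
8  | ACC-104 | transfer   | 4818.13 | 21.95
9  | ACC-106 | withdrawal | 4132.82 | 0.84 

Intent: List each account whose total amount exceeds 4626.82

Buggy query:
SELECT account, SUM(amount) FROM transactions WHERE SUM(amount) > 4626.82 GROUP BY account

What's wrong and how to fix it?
Bug: WHERE runs before GROUP BY, so aggregates aren't available there

Fix: Move the aggregate condition to a HAVING clause

Corrected query:
SELECT account, SUM(amount) FROM transactions GROUP BY account HAVING SUM(amount) > 4626.82

Result:
account | SUM(amount)
--------+------------
ACC-102 | 8702.56    
ACC-104 | 5268.45    
ACC-106 | 10255.39   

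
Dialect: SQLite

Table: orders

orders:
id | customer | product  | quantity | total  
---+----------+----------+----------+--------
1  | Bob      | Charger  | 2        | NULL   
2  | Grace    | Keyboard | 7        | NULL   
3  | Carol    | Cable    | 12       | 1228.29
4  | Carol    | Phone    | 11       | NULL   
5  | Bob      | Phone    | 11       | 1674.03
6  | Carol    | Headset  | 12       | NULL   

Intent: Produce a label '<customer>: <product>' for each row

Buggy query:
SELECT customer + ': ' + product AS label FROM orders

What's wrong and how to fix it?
Bug: SQLite uses || for string concatenation; + coerces text to numbers (yielding 0)

Fix: Replace + with || to concatenate text

Corrected query:
SELECT customer || ': ' || product AS label FROM orders

Result:
label          
---------------
Bob: Charger   
Grace: Keyboard
Carol: Cable   
Carol: Phone   
Bob: Phone     
Carol: Headset 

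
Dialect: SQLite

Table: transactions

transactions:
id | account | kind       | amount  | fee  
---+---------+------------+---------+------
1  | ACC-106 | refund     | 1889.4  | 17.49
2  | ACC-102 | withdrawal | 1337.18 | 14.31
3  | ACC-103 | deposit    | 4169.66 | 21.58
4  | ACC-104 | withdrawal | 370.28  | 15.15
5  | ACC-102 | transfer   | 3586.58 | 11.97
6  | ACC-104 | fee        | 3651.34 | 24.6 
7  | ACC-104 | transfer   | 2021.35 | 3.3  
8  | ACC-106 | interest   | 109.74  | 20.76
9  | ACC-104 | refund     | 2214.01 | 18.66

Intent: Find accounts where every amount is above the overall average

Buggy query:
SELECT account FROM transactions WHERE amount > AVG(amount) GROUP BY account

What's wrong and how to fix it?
Bug: WHERE evaluates per row before aggregation, so AVG() is unavailable

Fix: Use a subquery for AVG and a HAVING MIN(...) filter so the condition holds for every row in the group

Corrected query:
SELECT account FROM transactions GROUP BY account HAVING MIN(amount) > (SELECT AVG(amount) FROM transactions)

Result:
account
-------
ACC-103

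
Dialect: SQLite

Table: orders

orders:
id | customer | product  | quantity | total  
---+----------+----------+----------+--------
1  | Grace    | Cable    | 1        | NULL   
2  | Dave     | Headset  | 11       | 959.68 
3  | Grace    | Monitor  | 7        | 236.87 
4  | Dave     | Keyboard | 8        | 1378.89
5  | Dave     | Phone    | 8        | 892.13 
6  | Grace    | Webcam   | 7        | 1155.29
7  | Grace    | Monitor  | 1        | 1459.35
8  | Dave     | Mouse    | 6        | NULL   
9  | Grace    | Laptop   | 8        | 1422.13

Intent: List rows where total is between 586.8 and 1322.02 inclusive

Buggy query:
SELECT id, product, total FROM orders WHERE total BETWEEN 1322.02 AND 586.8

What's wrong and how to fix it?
Bug: BETWEEN expects the lower bound first; with 1322.02 AND 586.8 the range is empty

Fix: Write BETWEEN 586.8 AND 1322.02

Corrected query:
SELECT id, product, total FROM orders WHERE total BETWEEN 586.8 AND 1322.02

Result:
id | product | total  
---+---------+--------
2  | Headset | 959.68 
5  | Phone   | 892.13 
6  | Webcam  | 1155.29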